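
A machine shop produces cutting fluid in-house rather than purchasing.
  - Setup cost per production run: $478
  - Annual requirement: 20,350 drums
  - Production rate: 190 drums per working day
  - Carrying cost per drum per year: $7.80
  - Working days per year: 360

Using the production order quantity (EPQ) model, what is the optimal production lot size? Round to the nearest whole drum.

1,884 drums

d = 20,350/360 = 56.5278 drums/day;  effective holding cost H(1 − d/p) = 7.8·(1 − 56.5278/190) = 5.47939
Q* = √(2DS / H_eff) = √(2·20,350·478 / 5.47939) ≈ 1,884.28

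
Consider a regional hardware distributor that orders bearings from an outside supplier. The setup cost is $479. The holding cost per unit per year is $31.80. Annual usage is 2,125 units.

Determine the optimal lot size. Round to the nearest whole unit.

Q* = √(2·D·S / H) = √(2·2,125·479 / 31.8) = √64,017.3 ≈ 253.02

253 units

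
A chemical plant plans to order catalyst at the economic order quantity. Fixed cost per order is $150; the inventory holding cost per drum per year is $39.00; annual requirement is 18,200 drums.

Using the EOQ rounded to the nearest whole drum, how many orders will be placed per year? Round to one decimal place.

Optimal lot size Q* = (2 × 18,200 × $150 / $39)^½ ≈ 374.17 → Q = 374
Orders per year = D/Q = 18,200 / 374 = 48.663

48.7 orders per year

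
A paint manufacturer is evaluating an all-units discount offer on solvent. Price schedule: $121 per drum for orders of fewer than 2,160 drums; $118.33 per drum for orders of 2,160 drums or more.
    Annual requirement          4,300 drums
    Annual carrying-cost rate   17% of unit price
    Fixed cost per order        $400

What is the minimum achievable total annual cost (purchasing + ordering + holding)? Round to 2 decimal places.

$528,711.94

H₁ = 17%×$121 = $20.5700;  H₂ = 17%×$118.33 = $20.1161
EOQ₁ = √(2×4,300×400/20.5700) = 408.94  (< 2,160, feasible at tier 1)
EOQ₂ = √(2×4,300×400/20.1161) = 413.53  (< 2,160 → use Q = 2,160 at tier-2 price)
TC(tier 1 (EOQ₁), Q≈408.9) = $528,711.94
TC(tier 2, Q≈2,160.0) = $531,340.68
Minimum at tier 1 (EOQ₁): $528,711.94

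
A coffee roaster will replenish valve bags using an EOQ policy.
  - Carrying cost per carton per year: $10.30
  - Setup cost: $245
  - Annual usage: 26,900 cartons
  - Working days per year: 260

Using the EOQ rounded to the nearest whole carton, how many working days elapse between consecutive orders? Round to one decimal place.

10.9 days

Optimal lot size Q* = (2 × 26,900 × $245 / $10.3)^½ ≈ 1,131.24 → Q = 1,131 cartons
Cycle time = (working days × Q)/D = (260 × 1,131) / 26,900 = 10.932 days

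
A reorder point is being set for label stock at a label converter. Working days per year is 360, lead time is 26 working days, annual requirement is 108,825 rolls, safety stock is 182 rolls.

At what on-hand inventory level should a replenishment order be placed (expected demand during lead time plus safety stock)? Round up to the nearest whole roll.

Daily demand d = 108,825 / 360 = 302.292 rolls/day
Demand during lead time = 302.292 × 26 = 7,859.58
Reorder point = 7,859.58 + 182 = 8,041.58 → round up

8,042 rolls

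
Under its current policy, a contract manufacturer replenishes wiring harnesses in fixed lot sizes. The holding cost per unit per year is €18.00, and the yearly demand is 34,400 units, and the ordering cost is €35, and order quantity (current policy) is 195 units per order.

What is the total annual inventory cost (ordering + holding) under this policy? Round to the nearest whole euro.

€7,929

Ordering: D/Q × S = 34,400/195 × €35 = €6,174.36
Holding:  Q/2 × H = 195/2 × €18 = €1,755.00
Total = €6,174.36 + €1,755.00 = €7,929.36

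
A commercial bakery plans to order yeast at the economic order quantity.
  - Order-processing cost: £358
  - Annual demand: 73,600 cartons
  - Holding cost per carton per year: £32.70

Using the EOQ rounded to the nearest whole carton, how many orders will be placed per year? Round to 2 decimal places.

58.00 orders per year

2DS/H = 2·73,600·358/32.7 = 1,611,547.40
EOQ = √1,611,547.40 ≈ 1,269.47 → Q = 1,269
N = D/Q = 73,600/1,269 ≈ 57.998 orders/yr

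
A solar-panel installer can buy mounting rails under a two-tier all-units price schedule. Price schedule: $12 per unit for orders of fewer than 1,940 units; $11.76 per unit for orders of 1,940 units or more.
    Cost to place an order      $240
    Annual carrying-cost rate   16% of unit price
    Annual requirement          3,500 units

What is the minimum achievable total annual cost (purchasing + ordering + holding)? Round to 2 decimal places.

$43,418.14

H₁ = 16%×$12 = $1.9200;  H₂ = 16%×$11.76 = $1.8816
EOQ₁ = √(2×3,500×240/1.9200) = 935.41  (< 1,940, feasible at tier 1)
EOQ₂ = √(2×3,500×240/1.8816) = 944.91  (< 1,940 → use Q = 1,940 at tier-2 price)
TC(tier 1 (EOQ₁), Q≈935.4) = $43,796.00
TC(tier 2, Q≈1,940.0) = $43,418.14
Minimum at tier 2: $43,418.14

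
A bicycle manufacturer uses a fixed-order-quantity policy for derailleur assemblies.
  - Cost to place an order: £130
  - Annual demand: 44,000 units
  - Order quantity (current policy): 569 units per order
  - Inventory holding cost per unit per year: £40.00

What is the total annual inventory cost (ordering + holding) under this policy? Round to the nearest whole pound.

£21,433

Orders/yr = 44,000/569 = 77.329; ordering cost = 77.329 × £130 = £10,052.72
Average inventory = 569/2 = 284.5; holding cost = 284.5 × £40 = £11,380.00
Total = £10,052.72 + £11,380.00 = £21,432.72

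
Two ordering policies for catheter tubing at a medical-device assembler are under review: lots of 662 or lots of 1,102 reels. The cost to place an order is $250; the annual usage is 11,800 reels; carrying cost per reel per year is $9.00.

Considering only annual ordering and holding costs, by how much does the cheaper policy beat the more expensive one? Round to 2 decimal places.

Annual cost at Q: ordering D·S/Q plus holding Q·H/2.
TC(662) = (11,800/662)×250 + (662/2)×9 = $7,435.19
TC(1,102) = (11,800/1,102)×250 + (1,102/2)×9 = $7,635.95
|ΔTC| = |$7,435.19 − $7,635.95| = $200.76

$200.76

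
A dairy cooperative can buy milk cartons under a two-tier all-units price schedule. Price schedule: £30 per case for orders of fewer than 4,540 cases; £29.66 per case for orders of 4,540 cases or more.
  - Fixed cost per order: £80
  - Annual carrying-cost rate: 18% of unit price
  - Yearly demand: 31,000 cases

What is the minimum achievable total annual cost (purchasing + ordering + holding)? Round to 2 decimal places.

£932,125.33

H₁ = 18%×£30 = £5.4000;  H₂ = 18%×£29.66 = £5.3388
EOQ₁ = √(2×31,000×80/5.4000) = 958.39  (< 4,540, feasible at tier 1)
EOQ₂ = √(2×31,000×80/5.3388) = 963.87  (< 4,540 → use Q = 4,540 at tier-2 price)
TC(tier 1 (EOQ₁), Q≈958.4) = £935,175.33
TC(tier 2, Q≈4,540.0) = £932,125.33
Minimum at tier 2: £932,125.33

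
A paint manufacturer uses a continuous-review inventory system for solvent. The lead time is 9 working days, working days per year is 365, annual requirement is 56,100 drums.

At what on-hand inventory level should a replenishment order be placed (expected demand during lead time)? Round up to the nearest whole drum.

Daily demand d = 56,100 / 365 = 153.699 drums/day
Demand during lead time = 153.699 × 9 = 1,383.29
Reorder point = 1,383.29 → round up

1,384 drums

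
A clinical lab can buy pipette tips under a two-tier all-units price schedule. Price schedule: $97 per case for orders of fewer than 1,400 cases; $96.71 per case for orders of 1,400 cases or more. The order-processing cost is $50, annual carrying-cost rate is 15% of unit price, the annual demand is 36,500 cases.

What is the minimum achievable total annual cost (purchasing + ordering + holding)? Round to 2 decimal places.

$3,541,373.12

H₁ = 15%×$97 = $14.5500;  H₂ = 15%×$96.71 = $14.5065
EOQ₁ = √(2×36,500×50/14.5500) = 500.86  (< 1,400, feasible at tier 1)
EOQ₂ = √(2×36,500×50/14.5065) = 501.61  (< 1,400 → use Q = 1,400 at tier-2 price)
TC(tier 1 (EOQ₁), Q≈500.9) = $3,547,787.49
TC(tier 2, Q≈1,400.0) = $3,541,373.12
Minimum at tier 2: $3,541,373.12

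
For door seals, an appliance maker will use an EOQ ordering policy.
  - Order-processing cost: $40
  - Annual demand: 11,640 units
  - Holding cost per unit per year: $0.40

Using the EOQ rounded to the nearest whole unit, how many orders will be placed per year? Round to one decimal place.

2DS/H = 2·11,640·40/0.4 = 2,328,000.00
EOQ = √2,328,000.00 ≈ 1,525.78 → Q = 1,526
N = D/Q = 11,640/1,526 ≈ 7.628 orders/yr

7.6 orders per year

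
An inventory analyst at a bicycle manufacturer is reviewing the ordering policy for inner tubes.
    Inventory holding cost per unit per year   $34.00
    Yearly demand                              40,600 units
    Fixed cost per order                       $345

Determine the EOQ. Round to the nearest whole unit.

908 units

Optimal lot size Q* = (2 × 40,600 × $345 / $34)^½ ≈ 907.71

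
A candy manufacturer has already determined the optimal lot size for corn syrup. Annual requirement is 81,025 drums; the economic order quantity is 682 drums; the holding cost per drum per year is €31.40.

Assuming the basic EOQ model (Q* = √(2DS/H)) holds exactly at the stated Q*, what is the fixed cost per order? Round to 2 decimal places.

EOQ relation: Q² = 2DS/H, so rearrange for the unknown.
S = Q²H / (2D) = 682² × 31.4 / (2 × 81,025) = 90.1258

€90.13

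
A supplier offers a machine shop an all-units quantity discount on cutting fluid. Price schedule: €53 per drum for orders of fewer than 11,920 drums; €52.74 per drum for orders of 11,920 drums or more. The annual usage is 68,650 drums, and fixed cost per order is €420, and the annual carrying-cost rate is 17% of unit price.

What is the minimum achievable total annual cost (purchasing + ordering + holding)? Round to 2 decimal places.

€3,661,244.09

H₁ = 17%×€53 = €9.0100;  H₂ = 17%×€52.74 = €8.9658
EOQ₁ = √(2×68,650×420/9.0100) = 2,529.87  (< 11,920, feasible at tier 1)
EOQ₂ = √(2×68,650×420/8.9658) = 2,536.09  (< 11,920 → use Q = 11,920 at tier-2 price)
TC(tier 1 (EOQ₁), Q≈2,529.9) = €3,661,244.09
TC(tier 2, Q≈11,920.0) = €3,676,456.04
Minimum at tier 1 (EOQ₁): €3,661,244.09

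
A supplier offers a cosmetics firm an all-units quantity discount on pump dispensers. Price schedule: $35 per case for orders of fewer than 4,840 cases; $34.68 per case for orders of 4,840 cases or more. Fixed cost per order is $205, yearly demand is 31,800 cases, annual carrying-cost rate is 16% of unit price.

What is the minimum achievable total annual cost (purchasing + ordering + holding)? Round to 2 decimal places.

$1,117,599.00

H₁ = 16%×$35 = $5.6000;  H₂ = 16%×$34.68 = $5.5488
EOQ₁ = √(2×31,800×205/5.6000) = 1,525.85  (< 4,840, feasible at tier 1)
EOQ₂ = √(2×31,800×205/5.5488) = 1,532.87  (< 4,840 → use Q = 4,840 at tier-2 price)
TC(tier 1 (EOQ₁), Q≈1,525.8) = $1,121,544.75
TC(tier 2, Q≈4,840.0) = $1,117,599.00
Minimum at tier 2: $1,117,599.00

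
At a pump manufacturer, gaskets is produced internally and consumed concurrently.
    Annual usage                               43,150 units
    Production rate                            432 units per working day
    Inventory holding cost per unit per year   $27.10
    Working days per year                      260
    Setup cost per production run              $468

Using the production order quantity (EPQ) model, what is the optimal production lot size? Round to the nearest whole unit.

d = 43,150/260 = 165.9615 units/day;  effective holding cost H(1 − d/p) = 27.1·(1 − 165.9615/432) = 16.68899
Q* = √(2DS / H_eff) = √(2·43,150·468 / 16.68899) ≈ 1,555.66

1,556 units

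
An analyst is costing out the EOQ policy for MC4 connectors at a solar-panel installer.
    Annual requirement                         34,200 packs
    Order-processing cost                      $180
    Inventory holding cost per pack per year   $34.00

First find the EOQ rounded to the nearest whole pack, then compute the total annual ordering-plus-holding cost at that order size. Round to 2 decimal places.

Q* = √(2·D·S / H) = √(2·34,200·180 / 34) = √362,117.6 ≈ 601.76 → Q = 602 packs
Annual ordering cost = (D/Q)·S = (34,200/602) × 180 = $10,225.91
Annual holding cost  = (Q/2)·H = (602/2) × 34 = $10,234.00
Total = $10,225.91 + $10,234.00 = $20,459.91

$20,459.91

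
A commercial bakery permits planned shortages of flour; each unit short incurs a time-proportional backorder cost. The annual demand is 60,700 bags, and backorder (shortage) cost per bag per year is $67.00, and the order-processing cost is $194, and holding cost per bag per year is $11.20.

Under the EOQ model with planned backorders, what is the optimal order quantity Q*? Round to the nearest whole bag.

Basic EOQ = √(2·60,700·194/11.2) = 1,450.111
Backorder adjustment √((H+b)/b) = √((11.2+67)/67) = 1.0804
Q* = 1,450.111 × 1.0804 ≈ 1,566.63

1,567 bags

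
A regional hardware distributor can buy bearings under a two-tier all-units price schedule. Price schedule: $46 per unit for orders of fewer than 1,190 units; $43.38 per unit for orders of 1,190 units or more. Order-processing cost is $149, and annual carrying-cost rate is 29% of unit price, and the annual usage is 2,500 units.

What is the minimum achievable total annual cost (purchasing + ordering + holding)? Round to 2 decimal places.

$116,248.24

H₁ = 29%×$46 = $13.3400;  H₂ = 29%×$43.38 = $12.5802
EOQ₁ = √(2×2,500×149/13.3400) = 236.32  (< 1,190, feasible at tier 1)
EOQ₂ = √(2×2,500×149/12.5802) = 243.35  (< 1,190 → use Q = 1,190 at tier-2 price)
TC(tier 1 (EOQ₁), Q≈236.3) = $118,152.51
TC(tier 2, Q≈1,190.0) = $116,248.24
Minimum at tier 2: $116,248.24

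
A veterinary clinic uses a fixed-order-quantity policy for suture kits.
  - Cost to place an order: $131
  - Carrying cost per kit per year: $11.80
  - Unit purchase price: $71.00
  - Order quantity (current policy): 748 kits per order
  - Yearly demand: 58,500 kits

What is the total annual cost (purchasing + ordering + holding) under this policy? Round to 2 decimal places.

Annual ordering cost = (D/Q)·S = (58,500/748) × 131 = $10,245.32
Annual holding cost  = (Q/2)·H = (748/2) × 11.8 = $4,413.20
Purchase cost = D·C = 58,500 × 71 = $4,153,500.00
Total = $10,245.32 + $4,413.20 + $4,153,500.00 = $4,168,158.52

$4,168,158.52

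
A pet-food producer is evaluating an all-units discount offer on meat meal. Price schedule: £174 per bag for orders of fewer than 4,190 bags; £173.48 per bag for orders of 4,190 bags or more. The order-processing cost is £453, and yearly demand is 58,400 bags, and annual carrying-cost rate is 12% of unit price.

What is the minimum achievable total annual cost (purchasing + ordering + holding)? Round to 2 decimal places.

H₁ = 12%×£174 = £20.8800;  H₂ = 12%×£173.48 = £20.8176
EOQ₁ = √(2×58,400×453/20.8800) = 1,591.86  (< 4,190, feasible at tier 1)
EOQ₂ = √(2×58,400×453/20.8176) = 1,594.25  (< 4,190 → use Q = 4,190 at tier-2 price)
TC(tier 1 (EOQ₁), Q≈1,591.9) = £10,194,838.07
TC(tier 2, Q≈4,190.0) = £10,181,158.76
Minimum at tier 2: £10,181,158.76

£10,181,158.76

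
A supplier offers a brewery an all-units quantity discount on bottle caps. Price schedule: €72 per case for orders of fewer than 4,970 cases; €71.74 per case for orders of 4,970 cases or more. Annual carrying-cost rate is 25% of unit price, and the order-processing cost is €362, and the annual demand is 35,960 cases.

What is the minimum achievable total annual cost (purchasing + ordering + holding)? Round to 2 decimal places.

€2,610,767.88

H₁ = 25%×€72 = €18.0000;  H₂ = 25%×€71.74 = €17.9350
EOQ₁ = √(2×35,960×362/18.0000) = 1,202.66  (< 4,970, feasible at tier 1)
EOQ₂ = √(2×35,960×362/17.9350) = 1,204.84  (< 4,970 → use Q = 4,970 at tier-2 price)
TC(tier 1 (EOQ₁), Q≈1,202.7) = €2,610,767.88
TC(tier 2, Q≈4,970.0) = €2,626,958.09
Minimum at tier 1 (EOQ₁): €2,610,767.88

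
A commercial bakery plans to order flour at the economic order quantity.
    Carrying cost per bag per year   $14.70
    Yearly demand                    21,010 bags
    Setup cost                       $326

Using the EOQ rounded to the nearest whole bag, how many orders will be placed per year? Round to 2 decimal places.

21.77 orders per year

2DS/H = 2·21,010·326/14.7 = 931,872.11
EOQ = √931,872.11 ≈ 965.34 → Q = 965
Orders per year = D/Q = 21,010 / 965 = 21.772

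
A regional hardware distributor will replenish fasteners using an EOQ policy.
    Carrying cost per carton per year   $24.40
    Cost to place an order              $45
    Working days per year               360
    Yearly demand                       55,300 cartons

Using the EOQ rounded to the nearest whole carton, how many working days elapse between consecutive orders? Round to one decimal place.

2.9 days

2DS/H = 2·55,300·45/24.4 = 203,975.41
EOQ = √203,975.41 ≈ 451.64 → Q = 452 cartons
T = Q/D × 360 days = 452/55,300 × 360 = 2.942 days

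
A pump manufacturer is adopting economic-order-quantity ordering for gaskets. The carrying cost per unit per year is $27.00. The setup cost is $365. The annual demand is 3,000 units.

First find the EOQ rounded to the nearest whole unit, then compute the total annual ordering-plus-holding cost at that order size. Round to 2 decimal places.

Q* = √(2·D·S / H) = √(2·3,000·365 / 27) = √81,111.1 ≈ 284.80 → Q = 285 units
Orders/yr = 3,000/285 = 10.526; ordering cost = 10.526 × $365 = $3,842.11
Average inventory = 285/2 = 142.5; holding cost = 142.5 × $27 = $3,847.50
Total = $3,842.11 + $3,847.50 = $7,689.61

$7,689.61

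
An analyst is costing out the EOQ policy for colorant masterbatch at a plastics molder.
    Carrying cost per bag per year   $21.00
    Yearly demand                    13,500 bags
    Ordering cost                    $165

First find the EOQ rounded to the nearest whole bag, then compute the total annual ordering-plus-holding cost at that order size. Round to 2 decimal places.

Q* = √(2·D·S / H) = √(2·13,500·165 / 21) = √212,142.9 ≈ 460.59 → Q = 461 bags
Annual ordering cost = (D/Q)·S = (13,500/461) × 165 = $4,831.89
Annual holding cost  = (Q/2)·H = (461/2) × 21 = $4,840.50
Total = $4,831.89 + $4,840.50 = $9,672.39

$9,672.39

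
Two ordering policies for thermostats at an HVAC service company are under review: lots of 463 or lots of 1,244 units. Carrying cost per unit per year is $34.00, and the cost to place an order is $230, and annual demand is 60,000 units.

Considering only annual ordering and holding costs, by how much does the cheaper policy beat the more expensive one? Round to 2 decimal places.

$5,435.37

For each Q, cost = (D/Q)·S + (Q/2)·H.
TC(463) = (60,000/463)×230 + (463/2)×34 = $37,676.62
TC(1,244) = (60,000/1,244)×230 + (1,244/2)×34 = $32,241.25
|ΔTC| = |$37,676.62 − $32,241.25| = $5,435.37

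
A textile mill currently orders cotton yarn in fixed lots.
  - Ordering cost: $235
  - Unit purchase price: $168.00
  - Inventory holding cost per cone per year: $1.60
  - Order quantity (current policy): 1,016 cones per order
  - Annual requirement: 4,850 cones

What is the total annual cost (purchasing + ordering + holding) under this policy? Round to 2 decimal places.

Ordering: D/Q × S = 4,850/1,016 × $235 = $1,121.80
Holding:  Q/2 × H = 1,016/2 × $1.6 = $812.80
Purchase cost = D·C = 4,850 × 168 = $814,800.00
Total = $1,121.80 + $812.80 + $814,800.00 = $816,734.60

$816,734.60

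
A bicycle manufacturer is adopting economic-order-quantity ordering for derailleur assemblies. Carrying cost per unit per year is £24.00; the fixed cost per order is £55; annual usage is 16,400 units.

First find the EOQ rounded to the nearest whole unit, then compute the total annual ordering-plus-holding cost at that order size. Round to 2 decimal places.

£6,579.97

2DS/H = 2·16,400·55/24 = 75,166.67
EOQ = √75,166.67 ≈ 274.17 → Q = 274 units
Ordering: D/Q × S = 16,400/274 × £55 = £3,291.97
Holding:  Q/2 × H = 274/2 × £24 = £3,288.00
Total = £3,291.97 + £3,288.00 = £6,579.97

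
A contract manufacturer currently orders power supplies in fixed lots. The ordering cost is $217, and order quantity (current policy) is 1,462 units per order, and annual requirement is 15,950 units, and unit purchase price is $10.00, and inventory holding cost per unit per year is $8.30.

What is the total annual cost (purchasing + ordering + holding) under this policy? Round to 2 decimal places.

Ordering: D/Q × S = 15,950/1,462 × $217 = $2,367.41
Holding:  Q/2 × H = 1,462/2 × $8.3 = $6,067.30
Purchase cost = D·C = 15,950 × 10 = $159,500.00
Total = $2,367.41 + $6,067.30 + $159,500.00 = $167,934.71

$167,934.71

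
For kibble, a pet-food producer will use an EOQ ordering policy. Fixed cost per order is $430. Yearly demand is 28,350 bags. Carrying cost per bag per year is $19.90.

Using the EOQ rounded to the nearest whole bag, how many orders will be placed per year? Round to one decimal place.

25.6 orders per year

EOQ = √(2DS/H) = √(2 × 28,350 × 430 / 19.9)
    = √(1,225,175.88) ≈ 1,106.88 → Q = 1,107
N = D/Q = 28,350/1,107 ≈ 25.610 orders/yr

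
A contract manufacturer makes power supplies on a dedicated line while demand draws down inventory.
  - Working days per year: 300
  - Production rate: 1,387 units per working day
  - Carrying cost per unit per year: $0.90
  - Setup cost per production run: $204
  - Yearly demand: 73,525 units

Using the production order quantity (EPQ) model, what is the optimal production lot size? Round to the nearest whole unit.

6,363 units

d = 73,525/300 = 245.0833 units/day;  effective holding cost H(1 − d/p) = 0.9·(1 − 245.0833/1387) = 0.74097
Q* = √(2DS / H_eff) = √(2·73,525·204 / 0.74097) ≈ 6,362.79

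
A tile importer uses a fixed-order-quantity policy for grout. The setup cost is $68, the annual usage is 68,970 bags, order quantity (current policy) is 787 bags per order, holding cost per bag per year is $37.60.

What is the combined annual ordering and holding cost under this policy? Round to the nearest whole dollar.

$20,755

Annual ordering cost = (D/Q)·S = (68,970/787) × 68 = $5,959.29
Annual holding cost  = (Q/2)·H = (787/2) × 37.6 = $14,795.60
Total = $5,959.29 + $14,795.60 = $20,754.89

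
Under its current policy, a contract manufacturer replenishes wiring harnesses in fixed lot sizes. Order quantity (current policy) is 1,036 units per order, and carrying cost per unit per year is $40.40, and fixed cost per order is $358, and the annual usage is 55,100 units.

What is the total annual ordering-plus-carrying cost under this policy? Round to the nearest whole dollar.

$39,968

Ordering: D/Q × S = 55,100/1,036 × $358 = $19,040.35
Holding:  Q/2 × H = 1,036/2 × $40.4 = $20,927.20
Total = $19,040.35 + $20,927.20 = $39,967.55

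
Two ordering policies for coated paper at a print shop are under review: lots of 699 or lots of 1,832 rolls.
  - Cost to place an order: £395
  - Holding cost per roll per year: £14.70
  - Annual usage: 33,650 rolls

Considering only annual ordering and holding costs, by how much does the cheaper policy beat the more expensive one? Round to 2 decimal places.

£3,432.51

For each Q, cost = (D/Q)·S + (Q/2)·H.
TC(699) = (33,650/699)×395 + (699/2)×14.7 = £24,153.03
TC(1,832) = (33,650/1,832)×395 + (1,832/2)×14.7 = £20,720.52
|ΔTC| = |£24,153.03 − £20,720.52| = £3,432.51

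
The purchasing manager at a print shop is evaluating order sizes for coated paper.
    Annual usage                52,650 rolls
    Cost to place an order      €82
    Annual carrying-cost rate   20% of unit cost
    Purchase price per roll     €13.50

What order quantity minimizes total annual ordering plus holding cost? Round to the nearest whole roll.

Holding cost per roll per year: H = 20% × €13.5 = €2.7000
EOQ = √(2DS/H) = √(2 × 52,650 × 82 / 2.7)
    = √(3,198,000.00) ≈ 1,788.30

1,788 rolls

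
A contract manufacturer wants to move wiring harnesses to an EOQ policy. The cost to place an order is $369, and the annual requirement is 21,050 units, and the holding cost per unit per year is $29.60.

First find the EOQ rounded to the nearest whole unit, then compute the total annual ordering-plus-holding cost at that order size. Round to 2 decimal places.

$21,443.72

Optimal lot size Q* = (2 × 21,050 × $369 / $29.6)^½ ≈ 724.45 → Q = 724 units
Annual ordering cost = (D/Q)·S = (21,050/724) × 369 = $10,728.52
Annual holding cost  = (Q/2)·H = (724/2) × 29.6 = $10,715.20
Total = $10,728.52 + $10,715.20 = $21,443.72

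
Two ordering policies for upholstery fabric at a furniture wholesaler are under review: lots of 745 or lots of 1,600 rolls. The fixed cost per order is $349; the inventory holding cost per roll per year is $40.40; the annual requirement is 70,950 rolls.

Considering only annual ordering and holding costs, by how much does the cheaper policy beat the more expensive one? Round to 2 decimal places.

TC(Q) = (D/Q)S + (Q/2)H
TC(745) = (70,950/745)×349 + (745/2)×40.4 = $48,285.98
TC(1,600) = (70,950/1,600)×349 + (1,600/2)×40.4 = $47,795.97
|ΔTC| = |$48,285.98 − $47,795.97| = $490.01

$490.01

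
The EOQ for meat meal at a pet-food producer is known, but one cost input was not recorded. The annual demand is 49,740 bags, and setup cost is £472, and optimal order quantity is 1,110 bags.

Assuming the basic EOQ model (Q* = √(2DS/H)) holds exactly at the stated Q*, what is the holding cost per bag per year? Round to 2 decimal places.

£38.11

Since Q* = (2DS/H)^½, squaring gives Q*²·H = 2DS.
H = 2DS / Q² = 2 × 49,740 × 472 / 1,110² = 38.1094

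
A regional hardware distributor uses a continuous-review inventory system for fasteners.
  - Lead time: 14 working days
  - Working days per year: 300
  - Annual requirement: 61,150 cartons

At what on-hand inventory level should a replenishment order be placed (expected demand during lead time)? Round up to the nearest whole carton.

Daily demand d = 61,150 / 300 = 203.833 cartons/day
Demand during lead time = 203.833 × 14 = 2,853.67
Reorder point = 2,853.67 → round up

2,854 cartons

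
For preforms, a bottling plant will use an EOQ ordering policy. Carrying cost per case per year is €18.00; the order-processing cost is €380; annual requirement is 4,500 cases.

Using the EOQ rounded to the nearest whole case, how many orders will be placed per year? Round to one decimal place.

10.3 orders per year

Q* = √(2·D·S / H) = √(2·4,500·380 / 18) = √190,000.0 ≈ 435.89 → Q = 436
Orders per year = D/Q = 4,500 / 436 = 10.321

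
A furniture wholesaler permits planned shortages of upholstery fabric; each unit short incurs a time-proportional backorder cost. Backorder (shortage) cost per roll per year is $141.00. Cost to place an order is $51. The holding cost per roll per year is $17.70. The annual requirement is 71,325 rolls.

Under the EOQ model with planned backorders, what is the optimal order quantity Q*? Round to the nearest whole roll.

Basic EOQ = √(2·71,325·51/17.7) = 641.113
Backorder adjustment √((H+b)/b) = √((17.7+141)/141) = 1.0609
Q* = 641.113 × 1.0609 ≈ 680.16

680 rolls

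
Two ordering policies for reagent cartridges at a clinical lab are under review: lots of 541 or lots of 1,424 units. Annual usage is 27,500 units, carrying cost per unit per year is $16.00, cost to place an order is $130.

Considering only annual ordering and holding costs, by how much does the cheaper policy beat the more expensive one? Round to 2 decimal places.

TC(Q) = (D/Q)S + (Q/2)H
TC(541) = (27,500/541)×130 + (541/2)×16 = $10,936.13
TC(1,424) = (27,500/1,424)×130 + (1,424/2)×16 = $13,902.53
|ΔTC| = |$10,936.13 − $13,902.53| = $2,966.40

$2,966.40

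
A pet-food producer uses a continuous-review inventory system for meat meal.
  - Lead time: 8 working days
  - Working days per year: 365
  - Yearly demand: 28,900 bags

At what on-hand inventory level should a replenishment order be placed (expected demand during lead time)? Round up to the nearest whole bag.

634 bags

Daily demand d = 28,900 / 365 = 79.178 bags/day
Demand during lead time = 79.178 × 8 = 633.42
Reorder point = 633.42 → round up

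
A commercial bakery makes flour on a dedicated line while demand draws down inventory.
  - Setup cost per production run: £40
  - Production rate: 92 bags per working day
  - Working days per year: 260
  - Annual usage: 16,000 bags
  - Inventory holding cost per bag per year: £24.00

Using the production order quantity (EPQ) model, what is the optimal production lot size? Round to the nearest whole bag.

401 bags

Daily demand d = 16,000/260 = 61.538; p = 92; 1 − d/p = 0.33110
EPQ = √(2DS / (H(1 − d/p)))
    = √(2 × 16,000 × 40 / (24 × 0.33110)) ≈ 401.34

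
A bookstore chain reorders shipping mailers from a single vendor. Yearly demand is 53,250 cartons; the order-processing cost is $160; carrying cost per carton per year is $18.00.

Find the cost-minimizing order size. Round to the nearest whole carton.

Optimal lot size Q* = (2 × 53,250 × $160 / $18)^½ ≈ 972.97

973 cartons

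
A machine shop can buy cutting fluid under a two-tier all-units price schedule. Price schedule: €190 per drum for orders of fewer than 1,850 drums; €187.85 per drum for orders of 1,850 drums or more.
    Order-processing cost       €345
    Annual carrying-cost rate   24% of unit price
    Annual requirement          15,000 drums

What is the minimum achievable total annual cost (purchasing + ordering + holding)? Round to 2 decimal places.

H₁ = 24%×€190 = €45.6000;  H₂ = 24%×€187.85 = €45.0840
EOQ₁ = √(2×15,000×345/45.6000) = 476.42  (< 1,850, feasible at tier 1)
EOQ₂ = √(2×15,000×345/45.0840) = 479.14  (< 1,850 → use Q = 1,850 at tier-2 price)
TC(tier 1 (EOQ₁), Q≈476.4) = €2,871,724.64
TC(tier 2, Q≈1,850.0) = €2,862,250.00
Minimum at tier 2: €2,862,250.00

€2,862,250.00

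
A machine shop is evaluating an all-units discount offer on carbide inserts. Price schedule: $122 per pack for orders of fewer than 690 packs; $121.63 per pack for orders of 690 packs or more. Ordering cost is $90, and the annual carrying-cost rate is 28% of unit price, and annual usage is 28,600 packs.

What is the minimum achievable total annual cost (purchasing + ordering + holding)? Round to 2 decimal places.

H₁ = 28%×$122 = $34.1600;  H₂ = 28%×$121.63 = $34.0564
EOQ₁ = √(2×28,600×90/34.1600) = 388.20  (< 690, feasible at tier 1)
EOQ₂ = √(2×28,600×90/34.0564) = 388.79  (< 690 → use Q = 690 at tier-2 price)
TC(tier 1 (EOQ₁), Q≈388.2) = $3,502,461.06
TC(tier 2, Q≈690.0) = $3,494,097.89
Minimum at tier 2: $3,494,097.89

$3,494,097.89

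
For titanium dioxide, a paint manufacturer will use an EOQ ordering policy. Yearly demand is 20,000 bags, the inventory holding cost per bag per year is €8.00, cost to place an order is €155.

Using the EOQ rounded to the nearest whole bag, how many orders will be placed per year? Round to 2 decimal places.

Optimal lot size Q* = (2 × 20,000 × €155 / €8)^½ ≈ 880.34 → Q = 880
Orders per year = D/Q = 20,000 / 880 = 22.727

22.73 orders per year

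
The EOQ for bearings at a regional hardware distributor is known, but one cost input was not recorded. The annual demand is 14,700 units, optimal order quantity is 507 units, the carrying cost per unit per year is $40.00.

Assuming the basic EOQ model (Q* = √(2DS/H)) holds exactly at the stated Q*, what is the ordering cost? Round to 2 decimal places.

$349.73

From Q* = √(2DS/H) ⇒ Q*² = 2DS/H.
S = Q²H / (2D) = 507² × 40 / (2 × 14,700) = 349.7265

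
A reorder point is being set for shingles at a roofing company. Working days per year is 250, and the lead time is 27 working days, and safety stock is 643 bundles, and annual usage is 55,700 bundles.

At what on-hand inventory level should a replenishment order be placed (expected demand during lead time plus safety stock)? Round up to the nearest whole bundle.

6,659 bundles

Daily demand d = 55,700 / 250 = 222.800 bundles/day
Demand during lead time = 222.800 × 27 = 6,015.60
Reorder point = 6,015.60 + 643 = 6,658.60 → round up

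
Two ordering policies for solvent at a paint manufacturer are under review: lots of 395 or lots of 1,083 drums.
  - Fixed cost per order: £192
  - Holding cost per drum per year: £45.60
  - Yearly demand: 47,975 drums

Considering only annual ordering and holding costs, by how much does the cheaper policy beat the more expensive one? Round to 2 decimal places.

£872.17

Annual cost at Q: ordering D·S/Q plus holding Q·H/2.
TC(395) = (47,975/395)×192 + (395/2)×45.6 = £32,325.49
TC(1,083) = (47,975/1,083)×192 + (1,083/2)×45.6 = £33,197.66
Cheaper: Q = 395.  Difference = £872.17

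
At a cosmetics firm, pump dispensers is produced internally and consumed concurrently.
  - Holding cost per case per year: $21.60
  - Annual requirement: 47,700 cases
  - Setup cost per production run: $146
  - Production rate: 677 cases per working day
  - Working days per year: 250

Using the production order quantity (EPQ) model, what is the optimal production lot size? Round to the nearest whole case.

948 cases

d = 47,700/250 = 190.8000 cases/day;  effective holding cost H(1 − d/p) = 21.6·(1 − 190.8000/677) = 15.51244
Q* = √(2DS / H_eff) = √(2·47,700·146 / 15.51244) ≈ 947.57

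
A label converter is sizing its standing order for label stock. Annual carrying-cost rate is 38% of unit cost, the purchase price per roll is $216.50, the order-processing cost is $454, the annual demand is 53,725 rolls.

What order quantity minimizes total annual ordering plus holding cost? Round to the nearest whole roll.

770 rolls

Holding cost per roll per year: H = 38% × $216.5 = $82.2700
Q* = √(2·D·S / H) = √(2·53,725·454 / 82.27) = √592,953.7 ≈ 770.03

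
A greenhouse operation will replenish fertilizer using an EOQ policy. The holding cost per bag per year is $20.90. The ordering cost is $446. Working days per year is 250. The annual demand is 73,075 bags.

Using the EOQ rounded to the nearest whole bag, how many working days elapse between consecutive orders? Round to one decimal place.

2DS/H = 2·73,075·446/20.9 = 3,118,799.04
EOQ = √3,118,799.04 ≈ 1,766.01 → Q = 1,766 bags
T = Q/D × 250 days = 1,766/73,075 × 250 = 6.042 days

6.0 days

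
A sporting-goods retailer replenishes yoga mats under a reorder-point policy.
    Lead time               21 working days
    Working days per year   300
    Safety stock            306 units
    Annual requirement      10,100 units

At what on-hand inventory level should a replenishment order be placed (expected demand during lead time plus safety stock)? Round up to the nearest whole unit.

Daily demand d = 10,100 / 300 = 33.667 units/day
Demand during lead time = 33.667 × 21 = 707.00
Reorder point = 707.00 + 306 = 1,013.00 → round up

1,013 units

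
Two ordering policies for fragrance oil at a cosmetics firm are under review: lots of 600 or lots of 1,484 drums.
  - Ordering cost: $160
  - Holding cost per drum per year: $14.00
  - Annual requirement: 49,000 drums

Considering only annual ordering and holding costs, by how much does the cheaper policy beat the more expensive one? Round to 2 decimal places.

TC(Q) = (D/Q)S + (Q/2)H
TC(600) = (49,000/600)×160 + (600/2)×14 = $17,266.67
TC(1,484) = (49,000/1,484)×160 + (1,484/2)×14 = $15,671.02
Lots of 1,484 are cheaper by $1,595.65.

$1,595.65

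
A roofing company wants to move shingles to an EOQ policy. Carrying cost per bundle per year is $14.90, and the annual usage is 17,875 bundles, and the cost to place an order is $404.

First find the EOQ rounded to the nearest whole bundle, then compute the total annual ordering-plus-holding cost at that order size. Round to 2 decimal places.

EOQ = √(2DS/H) = √(2 × 17,875 × 404 / 14.9)
    = √(969,328.86) ≈ 984.55 → Q = 985 bundles
Orders/yr = 17,875/985 = 18.147; ordering cost = 18.147 × $404 = $7,331.47
Average inventory = 985/2 = 492.5; holding cost = 492.5 × $14.9 = $7,338.25
Total = $7,331.47 + $7,338.25 = $14,669.72

$14,669.72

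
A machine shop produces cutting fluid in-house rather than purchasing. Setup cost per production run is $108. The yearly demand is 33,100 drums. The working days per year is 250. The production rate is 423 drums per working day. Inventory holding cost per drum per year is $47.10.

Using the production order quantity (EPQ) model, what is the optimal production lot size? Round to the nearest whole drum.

470 drums

d = 33,100/250 = 132.4000 drums/day;  effective holding cost H(1 − d/p) = 47.1·(1 − 132.4000/423) = 32.35759
Q* = √(2DS / H_eff) = √(2·33,100·108 / 32.35759) ≈ 470.06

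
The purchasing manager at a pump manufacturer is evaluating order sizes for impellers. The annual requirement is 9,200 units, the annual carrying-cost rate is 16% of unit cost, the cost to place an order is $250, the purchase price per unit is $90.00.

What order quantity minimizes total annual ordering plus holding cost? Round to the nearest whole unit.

565 units

Carrying cost H = $90 × 16% = $14.4000/unit/yr
Optimal lot size Q* = (2 × 9,200 × $250 / $14.4)^½ ≈ 565.19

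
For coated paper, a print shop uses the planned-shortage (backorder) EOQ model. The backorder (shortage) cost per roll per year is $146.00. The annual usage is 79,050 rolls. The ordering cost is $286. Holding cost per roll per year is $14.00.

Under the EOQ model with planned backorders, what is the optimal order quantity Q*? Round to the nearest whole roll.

1,881 rolls

Basic EOQ = √(2·79,050·286/14) = 1,797.153
Backorder adjustment √((H+b)/b) = √((14+146)/146) = 1.0468
Q* = 1,797.153 × 1.0468 ≈ 1,881.35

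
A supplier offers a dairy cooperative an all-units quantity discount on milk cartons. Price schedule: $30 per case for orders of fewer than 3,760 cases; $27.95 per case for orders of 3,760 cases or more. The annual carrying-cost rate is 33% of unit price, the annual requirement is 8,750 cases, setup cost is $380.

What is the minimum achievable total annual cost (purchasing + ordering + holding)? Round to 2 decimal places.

H₁ = 33%×$30 = $9.9000;  H₂ = 33%×$27.95 = $9.2235
EOQ₁ = √(2×8,750×380/9.9000) = 819.58  (< 3,760, feasible at tier 1)
EOQ₂ = √(2×8,750×380/9.2235) = 849.11  (< 3,760 → use Q = 3,760 at tier-2 price)
TC(tier 1 (EOQ₁), Q≈819.6) = $270,613.88
TC(tier 2, Q≈3,760.0) = $262,786.99
Minimum at tier 2: $262,786.99

$262,786.99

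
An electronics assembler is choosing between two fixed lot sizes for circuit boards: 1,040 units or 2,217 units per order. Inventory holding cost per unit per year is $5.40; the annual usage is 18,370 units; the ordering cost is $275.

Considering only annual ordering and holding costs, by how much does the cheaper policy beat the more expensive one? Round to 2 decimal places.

$599.09

Annual cost at Q: ordering D·S/Q plus holding Q·H/2.
TC(1,040) = (18,370/1,040)×275 + (1,040/2)×5.4 = $7,665.45
TC(2,217) = (18,370/2,217)×275 + (2,217/2)×5.4 = $8,264.54
Lots of 1,040 are cheaper by $599.09.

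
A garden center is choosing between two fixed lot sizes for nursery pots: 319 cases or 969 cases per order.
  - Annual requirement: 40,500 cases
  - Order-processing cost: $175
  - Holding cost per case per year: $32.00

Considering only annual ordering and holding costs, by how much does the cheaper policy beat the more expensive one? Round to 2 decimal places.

$4,503.63

For each Q, cost = (D/Q)·S + (Q/2)·H.
TC(319) = (40,500/319)×175 + (319/2)×32 = $27,321.87
TC(969) = (40,500/969)×175 + (969/2)×32 = $22,818.24
|ΔTC| = |$27,321.87 − $22,818.24| = $4,503.63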